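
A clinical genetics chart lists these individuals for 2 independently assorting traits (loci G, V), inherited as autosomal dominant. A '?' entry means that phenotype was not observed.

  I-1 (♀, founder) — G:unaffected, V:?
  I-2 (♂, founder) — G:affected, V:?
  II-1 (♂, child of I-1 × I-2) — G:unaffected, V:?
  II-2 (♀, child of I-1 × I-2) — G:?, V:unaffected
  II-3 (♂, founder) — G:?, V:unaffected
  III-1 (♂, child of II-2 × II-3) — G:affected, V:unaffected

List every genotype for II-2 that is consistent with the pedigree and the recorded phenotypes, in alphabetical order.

G/I-1 un ·: gg
G/I-2 aff ·: Gg
G/II-1 un I-1×I-2: gg
G/II-2 ? I-1×I-2: gg|Gg
G/II-3 ? ·: gg|Gg|GG
G/III-1 aff II-2×II-3: Gg|GG
⇒ G over [I-1,I-2,II-1,II-2,II-3,III-1]: 7 consistent
V/I-1 ? ·: vv|Vv
V/I-2 ? ·: vv|Vv
V/II-1 ? I-1×I-2: vv|Vv|VV
V/II-2 un I-1×I-2: vv
V/II-3 un ·: vv
V/III-1 un II-2×II-3: vv
⇒ V over [I-1,I-2,II-1,II-2,II-3,III-1]: 8 consistent

II-2 ∈ {Gg vv, gg vv}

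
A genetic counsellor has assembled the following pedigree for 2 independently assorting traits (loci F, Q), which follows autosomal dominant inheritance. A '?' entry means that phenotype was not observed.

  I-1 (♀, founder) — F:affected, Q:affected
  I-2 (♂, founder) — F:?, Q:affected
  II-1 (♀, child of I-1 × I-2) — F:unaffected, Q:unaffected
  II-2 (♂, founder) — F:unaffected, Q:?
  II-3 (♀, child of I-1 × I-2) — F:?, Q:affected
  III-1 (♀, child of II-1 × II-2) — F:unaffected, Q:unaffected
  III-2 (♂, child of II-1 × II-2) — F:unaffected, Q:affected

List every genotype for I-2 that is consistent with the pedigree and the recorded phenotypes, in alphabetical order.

F/I-1 aff ·: Ff
F/I-2 ? ·: ff|Ff
F/II-1 un I-1×I-2: ff
F/II-2 un ·: ff
F/II-3 ? I-1×I-2: ff|Ff|FF
F/III-1 un II-1×II-2: ff
F/III-2 un II-1×II-2: ff
⇒ F over [I-1,I-2,II-1,II-2,II-3,III-1,III-2]: 5 consistent
Q/I-1 aff ·: Qq
Q/I-2 aff ·: Qq
Q/II-1 un I-1×I-2: qq
Q/II-2 ? ·: Qq
Q/II-3 aff I-1×I-2: Qq|QQ
Q/III-1 un II-1×II-2: qq
Q/III-2 aff II-1×II-2: Qq
⇒ Q over [I-1,I-2,II-1,II-2,II-3,III-1,III-2]: 2 consistent

I-2 ∈ {Ff Qq, ff Qq}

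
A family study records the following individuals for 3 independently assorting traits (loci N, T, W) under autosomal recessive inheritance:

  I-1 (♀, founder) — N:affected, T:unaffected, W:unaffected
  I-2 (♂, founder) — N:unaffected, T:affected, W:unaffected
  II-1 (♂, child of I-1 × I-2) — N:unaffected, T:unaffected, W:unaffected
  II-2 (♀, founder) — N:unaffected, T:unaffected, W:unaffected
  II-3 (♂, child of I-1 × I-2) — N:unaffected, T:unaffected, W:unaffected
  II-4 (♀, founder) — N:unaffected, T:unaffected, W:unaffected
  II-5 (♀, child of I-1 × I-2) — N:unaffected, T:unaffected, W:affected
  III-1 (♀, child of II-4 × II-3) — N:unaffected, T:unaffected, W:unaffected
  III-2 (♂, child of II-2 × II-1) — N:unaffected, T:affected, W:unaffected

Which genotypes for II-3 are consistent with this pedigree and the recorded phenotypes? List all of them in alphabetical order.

N/I-1 aff ·: nn
N/I-2 un ·: NN|Nn
N/II-1 un I-1×I-2: Nn
N/II-2 un ·: NN|Nn
N/II-3 un I-1×I-2: Nn
N/II-4 un ·: NN|Nn
N/II-5 un I-1×I-2: Nn
N/III-1 un II-4×II-3: NN|Nn
N/III-2 un II-2×II-1: NN|Nn
⇒ N over [I-1,I-2,II-1,II-2,II-3,II-4,II-5,III-1,III-2]: 32 consistent
T/I-1 un ·: TT|Tt
T/I-2 aff ·: tt
T/II-1 un I-1×I-2: Tt
T/II-2 un ·: Tt
T/II-3 un I-1×I-2: Tt
T/II-4 un ·: TT|Tt
T/II-5 un I-1×I-2: Tt
T/III-1 un II-4×II-3: TT|Tt
T/III-2 aff II-2×II-1: tt
⇒ T over [I-1,I-2,II-1,II-2,II-3,II-4,II-5,III-1,III-2]: 8 consistent
W/I-1 un ·: Ww
W/I-2 un ·: Ww
W/II-1 un I-1×I-2: WW|Ww
W/II-2 un ·: WW|Ww
W/II-3 un I-1×I-2: WW|Ww
W/II-4 un ·: WW|Ww
W/II-5 aff I-1×I-2: ww
W/III-1 un II-4×II-3: WW|Ww
W/III-2 un II-2×II-1: WW|Ww
⇒ W over [I-1,I-2,II-1,II-2,II-3,II-4,II-5,III-1,III-2]: 49 consistent

II-3 ∈ {Nn Tt WW, Nn Tt Ww}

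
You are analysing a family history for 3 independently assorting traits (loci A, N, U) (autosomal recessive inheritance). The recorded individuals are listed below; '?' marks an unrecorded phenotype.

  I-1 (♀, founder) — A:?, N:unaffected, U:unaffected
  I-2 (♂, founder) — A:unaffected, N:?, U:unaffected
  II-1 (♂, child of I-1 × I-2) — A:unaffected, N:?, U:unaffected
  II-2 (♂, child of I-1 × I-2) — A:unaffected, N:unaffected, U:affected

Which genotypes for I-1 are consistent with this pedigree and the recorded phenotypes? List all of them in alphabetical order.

I-1 ∈ {AA NN Uu, AA Nn Uu, Aa NN Uu, Aa Nn Uu, aa NN Uu, aa Nn Uu}

A/I-1 ? ·: AA|Aa|aa
A/I-2 un ·: AA|Aa
A/II-1 un I-1×I-2: AA|Aa
A/II-2 un I-1×I-2: AA|Aa
⇒ A over [I-1,I-2,II-1,II-2]: 15 consistent
N/I-1 un ·: NN|Nn
N/I-2 ? ·: NN|Nn|nn
N/II-1 ? I-1×I-2: NN|Nn|nn
N/II-2 un I-1×I-2: NN|Nn
⇒ N over [I-1,I-2,II-1,II-2]: 18 consistent
U/I-1 un ·: Uu
U/I-2 un ·: Uu
U/II-1 un I-1×I-2: UU|Uu
U/II-2 aff I-1×I-2: uu
⇒ U over [I-1,I-2,II-1,II-2]: 2 consistent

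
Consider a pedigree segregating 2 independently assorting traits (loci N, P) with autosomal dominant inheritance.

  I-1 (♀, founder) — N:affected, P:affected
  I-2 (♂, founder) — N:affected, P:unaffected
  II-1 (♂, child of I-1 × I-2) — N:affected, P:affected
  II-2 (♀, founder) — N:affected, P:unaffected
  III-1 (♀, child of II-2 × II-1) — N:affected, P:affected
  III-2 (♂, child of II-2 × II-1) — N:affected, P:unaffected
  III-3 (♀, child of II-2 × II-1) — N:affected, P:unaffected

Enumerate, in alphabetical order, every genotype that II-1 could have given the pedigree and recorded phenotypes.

N/I-1 aff ·: Nn|NN
N/I-2 aff ·: Nn|NN
N/II-1 aff I-1×I-2: Nn|NN
N/II-2 aff ·: Nn|NN
N/III-1 aff II-2×II-1: Nn|NN
N/III-2 aff II-2×II-1: Nn|NN
N/III-3 aff II-2×II-1: Nn|NN
⇒ N over [I-1,I-2,II-1,II-2,III-1,III-2,III-3]: 84 consistent
P/I-1 aff ·: Pp|PP
P/I-2 un ·: pp
P/II-1 aff I-1×I-2: Pp
P/II-2 un ·: pp
P/III-1 aff II-2×II-1: Pp
P/III-2 un II-2×II-1: pp
P/III-3 un II-2×II-1: pp
⇒ P over [I-1,I-2,II-1,II-2,III-1,III-2,III-3]: 2 consistent

II-1 ∈ {NN Pp, Nn Pp}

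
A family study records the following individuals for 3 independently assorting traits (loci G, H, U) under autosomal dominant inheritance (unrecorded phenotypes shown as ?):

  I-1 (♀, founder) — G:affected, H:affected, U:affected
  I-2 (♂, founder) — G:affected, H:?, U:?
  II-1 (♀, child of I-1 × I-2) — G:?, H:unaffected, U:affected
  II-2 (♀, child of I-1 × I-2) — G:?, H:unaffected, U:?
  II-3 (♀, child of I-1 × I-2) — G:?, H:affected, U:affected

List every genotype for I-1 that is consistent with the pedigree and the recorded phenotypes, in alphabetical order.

G/I-1 aff ·: Gg|GG
G/I-2 aff ·: Gg|GG
G/II-1 ? I-1×I-2: gg|Gg|GG
G/II-2 ? I-1×I-2: gg|Gg|GG
G/II-3 ? I-1×I-2: gg|Gg|GG
⇒ G over [I-1,I-2,II-1,II-2,II-3]: 44 consistent
H/I-1 aff ·: Hh
H/I-2 ? ·: hh|Hh
H/II-1 un I-1×I-2: hh
H/II-2 un I-1×I-2: hh
H/II-3 aff I-1×I-2: Hh|HH
⇒ H over [I-1,I-2,II-1,II-2,II-3]: 3 consistent
U/I-1 aff ·: Uu|UU
U/I-2 ? ·: uu|Uu|UU
U/II-1 aff I-1×I-2: Uu|UU
U/II-2 ? I-1×I-2: uu|Uu|UU
U/II-3 aff I-1×I-2: Uu|UU
⇒ U over [I-1,I-2,II-1,II-2,II-3]: 32 consistent

I-1 ∈ {GG Hh UU, GG Hh Uu, Gg Hh UU, Gg Hh Uu}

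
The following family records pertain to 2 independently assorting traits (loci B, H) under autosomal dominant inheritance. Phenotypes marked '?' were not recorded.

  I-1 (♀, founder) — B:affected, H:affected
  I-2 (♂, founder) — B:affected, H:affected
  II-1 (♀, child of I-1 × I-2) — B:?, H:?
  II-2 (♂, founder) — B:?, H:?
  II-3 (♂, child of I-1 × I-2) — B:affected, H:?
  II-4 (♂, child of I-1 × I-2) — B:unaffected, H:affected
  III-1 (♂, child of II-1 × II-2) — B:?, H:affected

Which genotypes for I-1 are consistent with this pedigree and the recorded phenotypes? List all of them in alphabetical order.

B/I-1 aff ·: Bb
B/I-2 aff ·: Bb
B/II-1 ? I-1×I-2: bb|Bb|BB
B/II-2 ? ·: bb|Bb|BB
B/II-3 aff I-1×I-2: Bb|BB
B/II-4 un I-1×I-2: bb
B/III-1 ? II-1×II-2: bb|Bb|BB
⇒ B over [I-1,I-2,II-1,II-2,II-3,II-4,III-1]: 30 consistent
H/I-1 aff ·: Hh|HH
H/I-2 aff ·: Hh|HH
H/II-1 ? I-1×I-2: hh|Hh|HH
H/II-2 ? ·: hh|Hh|HH
H/II-3 ? I-1×I-2: hh|Hh|HH
H/II-4 aff I-1×I-2: Hh|HH
H/III-1 aff II-1×II-2: Hh|HH
⇒ H over [I-1,I-2,II-1,II-2,II-3,II-4,III-1]: 142 consistent

I-1 ∈ {Bb HH, Bb Hh}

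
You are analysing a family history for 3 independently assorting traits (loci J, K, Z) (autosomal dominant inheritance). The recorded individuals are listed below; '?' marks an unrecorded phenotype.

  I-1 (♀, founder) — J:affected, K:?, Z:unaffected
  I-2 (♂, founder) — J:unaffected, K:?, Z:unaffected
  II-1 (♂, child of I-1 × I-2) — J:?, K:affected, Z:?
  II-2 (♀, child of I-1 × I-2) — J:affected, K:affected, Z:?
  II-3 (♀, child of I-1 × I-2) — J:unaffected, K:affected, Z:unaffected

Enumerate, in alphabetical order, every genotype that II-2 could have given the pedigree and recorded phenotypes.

J/I-1 aff ·: Jj
J/I-2 un ·: jj
J/II-1 ? I-1×I-2: jj|Jj
J/II-2 aff I-1×I-2: Jj
J/II-3 un I-1×I-2: jj
⇒ J over [I-1,I-2,II-1,II-2,II-3]: 2 consistent
K/I-1 ? ·: kk|Kk|KK
K/I-2 ? ·: kk|Kk|KK
K/II-1 aff I-1×I-2: Kk|KK
K/II-2 aff I-1×I-2: Kk|KK
K/II-3 aff I-1×I-2: Kk|KK
⇒ K over [I-1,I-2,II-1,II-2,II-3]: 29 consistent
Z/I-1 un ·: zz
Z/I-2 un ·: zz
Z/II-1 ? I-1×I-2: zz
Z/II-2 ? I-1×I-2: zz
Z/II-3 un I-1×I-2: zz
⇒ Z over [I-1,I-2,II-1,II-2,II-3]: 1 consistent

II-2 ∈ {Jj KK zz, Jj Kk zz}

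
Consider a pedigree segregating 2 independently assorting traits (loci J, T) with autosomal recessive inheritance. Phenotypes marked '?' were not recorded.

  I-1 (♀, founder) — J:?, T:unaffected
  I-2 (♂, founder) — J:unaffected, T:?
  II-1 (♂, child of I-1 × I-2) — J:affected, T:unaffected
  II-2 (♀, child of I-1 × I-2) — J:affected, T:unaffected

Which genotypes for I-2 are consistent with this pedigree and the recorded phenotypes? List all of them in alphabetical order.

I-2 ∈ {Jj TT, Jj Tt, Jj tt}

J/I-1 ? ·: Jj|jj
J/I-2 un ·: Jj
J/II-1 aff I-1×I-2: jj
J/II-2 aff I-1×I-2: jj
⇒ J over [I-1,I-2,II-1,II-2]: 2 consistent
T/I-1 un ·: TT|Tt
T/I-2 ? ·: TT|Tt|tt
T/II-1 un I-1×I-2: TT|Tt
T/II-2 un I-1×I-2: TT|Tt
⇒ T over [I-1,I-2,II-1,II-2]: 15 consistent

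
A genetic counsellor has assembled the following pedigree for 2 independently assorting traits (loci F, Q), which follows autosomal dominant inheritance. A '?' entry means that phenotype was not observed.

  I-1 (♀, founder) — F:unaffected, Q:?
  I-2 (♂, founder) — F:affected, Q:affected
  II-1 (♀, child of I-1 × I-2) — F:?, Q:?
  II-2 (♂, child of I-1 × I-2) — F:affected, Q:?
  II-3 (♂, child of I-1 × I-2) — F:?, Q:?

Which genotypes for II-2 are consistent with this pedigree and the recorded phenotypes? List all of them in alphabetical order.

II-2 ∈ {Ff QQ, Ff Qq, Ff qq}

F/I-1 un ·: ff
F/I-2 aff ·: Ff|FF
F/II-1 ? I-1×I-2: ff|Ff
F/II-2 aff I-1×I-2: Ff
F/II-3 ? I-1×I-2: ff|Ff
⇒ F over [I-1,I-2,II-1,II-2,II-3]: 5 consistent
Q/I-1 ? ·: qq|Qq|QQ
Q/I-2 aff ·: Qq|QQ
Q/II-1 ? I-1×I-2: qq|Qq|QQ
Q/II-2 ? I-1×I-2: qq|Qq|QQ
Q/II-3 ? I-1×I-2: qq|Qq|QQ
⇒ Q over [I-1,I-2,II-1,II-2,II-3]: 53 consistent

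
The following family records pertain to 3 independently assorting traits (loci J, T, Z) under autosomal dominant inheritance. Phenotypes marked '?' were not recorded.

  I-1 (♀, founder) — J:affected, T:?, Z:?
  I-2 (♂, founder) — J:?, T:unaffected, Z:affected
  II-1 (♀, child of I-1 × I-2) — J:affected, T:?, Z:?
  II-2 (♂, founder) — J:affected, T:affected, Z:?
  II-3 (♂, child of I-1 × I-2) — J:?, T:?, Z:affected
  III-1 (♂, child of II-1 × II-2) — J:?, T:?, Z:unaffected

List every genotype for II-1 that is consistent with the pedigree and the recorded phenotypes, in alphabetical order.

J/I-1 aff ·: Jj|JJ
J/I-2 ? ·: jj|Jj|JJ
J/II-1 aff I-1×I-2: Jj|JJ
J/II-2 aff ·: Jj|JJ
J/II-3 ? I-1×I-2: jj|Jj|JJ
J/III-1 ? II-1×II-2: jj|Jj|JJ
⇒ J over [I-1,I-2,II-1,II-2,II-3,III-1]: 74 consistent
T/I-1 ? ·: tt|Tt|TT
T/I-2 un ·: tt
T/II-1 ? I-1×I-2: tt|Tt
T/II-2 aff ·: Tt|TT
T/II-3 ? I-1×I-2: tt|Tt
T/III-1 ? II-1×II-2: tt|Tt|TT
⇒ T over [I-1,I-2,II-1,II-2,II-3,III-1]: 24 consistent
Z/I-1 ? ·: zz|Zz|ZZ
Z/I-2 aff ·: Zz|ZZ
Z/II-1 ? I-1×I-2: zz|Zz
Z/II-2 ? ·: zz|Zz
Z/II-3 aff I-1×I-2: Zz|ZZ
Z/III-1 un II-1×II-2: zz
⇒ Z over [I-1,I-2,II-1,II-2,II-3,III-1]: 22 consistent

II-1 ∈ {JJ Tt Zz, JJ Tt zz, JJ tt Zz, JJ tt zz, Jj Tt Zz, Jj Tt zz, Jj tt Zz, Jj tt zz}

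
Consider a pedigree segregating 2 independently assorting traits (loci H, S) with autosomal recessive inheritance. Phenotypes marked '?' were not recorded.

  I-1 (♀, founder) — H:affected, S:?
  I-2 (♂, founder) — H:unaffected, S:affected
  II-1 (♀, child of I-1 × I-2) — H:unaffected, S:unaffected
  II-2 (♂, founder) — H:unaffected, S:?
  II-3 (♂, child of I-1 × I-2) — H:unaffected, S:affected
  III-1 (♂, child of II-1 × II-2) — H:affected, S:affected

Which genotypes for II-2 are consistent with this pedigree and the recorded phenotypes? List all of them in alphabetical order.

II-2 ∈ {Hh Ss, Hh ss}

H/I-1 aff ·: hh
H/I-2 un ·: HH|Hh
H/II-1 un I-1×I-2: Hh
H/II-2 un ·: Hh
H/II-3 un I-1×I-2: Hh
H/III-1 aff II-1×II-2: hh
⇒ H over [I-1,I-2,II-1,II-2,II-3,III-1]: 2 consistent
S/I-1 ? ·: Ss
S/I-2 aff ·: ss
S/II-1 un I-1×I-2: Ss
S/II-2 ? ·: Ss|ss
S/II-3 aff I-1×I-2: ss
S/III-1 aff II-1×II-2: ss
⇒ S over [I-1,I-2,II-1,II-2,II-3,III-1]: 2 consistent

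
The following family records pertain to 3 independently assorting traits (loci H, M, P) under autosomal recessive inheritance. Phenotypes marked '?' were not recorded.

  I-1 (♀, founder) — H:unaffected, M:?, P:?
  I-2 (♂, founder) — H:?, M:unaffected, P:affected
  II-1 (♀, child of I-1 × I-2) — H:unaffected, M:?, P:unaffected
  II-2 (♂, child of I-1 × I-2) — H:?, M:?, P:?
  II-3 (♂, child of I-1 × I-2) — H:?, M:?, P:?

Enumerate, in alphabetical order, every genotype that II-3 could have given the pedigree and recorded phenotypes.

II-3 ∈ {HH MM Pp, HH MM pp, HH Mm Pp, HH Mm pp, HH mm Pp, HH mm pp, Hh MM Pp, Hh MM pp, Hh Mm Pp, Hh Mm pp, Hh mm Pp, Hh mm pp, hh MM Pp, hh MM pp, hh Mm Pp, hh Mm pp, hh mm Pp, hh mm pp}

H/I-1 un ·: HH|Hh
H/I-2 ? ·: HH|Hh|hh
H/II-1 un I-1×I-2: HH|Hh
H/II-2 ? I-1×I-2: HH|Hh|hh
H/II-3 ? I-1×I-2: HH|Hh|hh
⇒ H over [I-1,I-2,II-1,II-2,II-3]: 40 consistent
M/I-1 ? ·: MM|Mm|mm
M/I-2 un ·: MM|Mm
M/II-1 ? I-1×I-2: MM|Mm|mm
M/II-2 ? I-1×I-2: MM|Mm|mm
M/II-3 ? I-1×I-2: MM|Mm|mm
⇒ M over [I-1,I-2,II-1,II-2,II-3]: 53 consistent
P/I-1 ? ·: PP|Pp
P/I-2 aff ·: pp
P/II-1 un I-1×I-2: Pp
P/II-2 ? I-1×I-2: Pp|pp
P/II-3 ? I-1×I-2: Pp|pp
⇒ P over [I-1,I-2,II-1,II-2,II-3]: 5 consistent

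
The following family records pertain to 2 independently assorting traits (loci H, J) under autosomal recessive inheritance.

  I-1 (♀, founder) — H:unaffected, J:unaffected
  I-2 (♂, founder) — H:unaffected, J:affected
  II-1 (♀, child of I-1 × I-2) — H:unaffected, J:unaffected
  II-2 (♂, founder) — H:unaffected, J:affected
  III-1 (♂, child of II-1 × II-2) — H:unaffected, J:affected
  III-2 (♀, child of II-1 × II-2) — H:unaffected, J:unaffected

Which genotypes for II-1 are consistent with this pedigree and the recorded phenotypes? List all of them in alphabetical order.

II-1 ∈ {HH Jj, Hh Jj}

H/I-1 un ·: HH|Hh
H/I-2 un ·: HH|Hh
H/II-1 un I-1×I-2: HH|Hh
H/II-2 un ·: HH|Hh
H/III-1 un II-1×II-2: HH|Hh
H/III-2 un II-1×II-2: HH|Hh
⇒ H over [I-1,I-2,II-1,II-2,III-1,III-2]: 44 consistent
J/I-1 un ·: JJ|Jj
J/I-2 aff ·: jj
J/II-1 un I-1×I-2: Jj
J/II-2 aff ·: jj
J/III-1 aff II-1×II-2: jj
J/III-2 un II-1×II-2: Jj
⇒ J over [I-1,I-2,II-1,II-2,III-1,III-2]: 2 consistent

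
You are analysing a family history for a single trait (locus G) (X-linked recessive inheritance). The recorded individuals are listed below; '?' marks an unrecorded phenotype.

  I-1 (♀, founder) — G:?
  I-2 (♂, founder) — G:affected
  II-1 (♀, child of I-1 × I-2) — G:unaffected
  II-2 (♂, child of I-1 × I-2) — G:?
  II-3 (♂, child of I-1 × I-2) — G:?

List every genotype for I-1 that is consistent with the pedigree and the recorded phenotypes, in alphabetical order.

I-1 ∈ {X^GX^G, X^GX^g}

G/I-1 ? ·: X^GX^G|X^GX^g
G/I-2 aff ·: X^gY
G/II-1 un I-1×I-2: X^GX^g
G/II-2 ? I-1×I-2: X^GY|X^gY
G/II-3 ? I-1×I-2: X^GY|X^gY
⇒ G over [I-1,I-2,II-1,II-2,II-3]: 5 consistent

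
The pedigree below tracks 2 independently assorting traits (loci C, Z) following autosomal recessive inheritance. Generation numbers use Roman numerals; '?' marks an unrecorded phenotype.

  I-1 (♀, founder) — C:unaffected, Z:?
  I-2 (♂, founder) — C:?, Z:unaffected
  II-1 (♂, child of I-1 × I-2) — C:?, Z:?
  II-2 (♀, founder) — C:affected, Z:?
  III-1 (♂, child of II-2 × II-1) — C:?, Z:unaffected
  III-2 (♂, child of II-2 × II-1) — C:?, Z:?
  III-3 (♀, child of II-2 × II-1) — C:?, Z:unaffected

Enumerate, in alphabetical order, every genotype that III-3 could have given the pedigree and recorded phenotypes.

C/I-1 un ·: CC|Cc
C/I-2 ? ·: CC|Cc|cc
C/II-1 ? I-1×I-2: CC|Cc|cc
C/II-2 aff ·: cc
C/III-1 ? II-2×II-1: Cc|cc
C/III-2 ? II-2×II-1: Cc|cc
C/III-3 ? II-2×II-1: Cc|cc
⇒ C over [I-1,I-2,II-1,II-2,III-1,III-2,III-3]: 46 consistent
Z/I-1 ? ·: ZZ|Zz|zz
Z/I-2 un ·: ZZ|Zz
Z/II-1 ? I-1×I-2: ZZ|Zz|zz
Z/II-2 ? ·: ZZ|Zz|zz
Z/III-1 un II-2×II-1: ZZ|Zz
Z/III-2 ? II-2×II-1: ZZ|Zz|zz
Z/III-3 un II-2×II-1: ZZ|Zz
⇒ Z over [I-1,I-2,II-1,II-2,III-1,III-2,III-3]: 156 consistent

III-3 ∈ {Cc ZZ, Cc Zz, cc ZZ, cc Zz}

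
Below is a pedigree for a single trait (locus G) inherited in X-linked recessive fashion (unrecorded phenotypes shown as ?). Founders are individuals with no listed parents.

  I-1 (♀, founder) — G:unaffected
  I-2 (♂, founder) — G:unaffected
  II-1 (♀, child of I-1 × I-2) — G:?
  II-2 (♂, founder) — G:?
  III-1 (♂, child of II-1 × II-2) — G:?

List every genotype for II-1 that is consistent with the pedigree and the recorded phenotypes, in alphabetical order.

II-1 ∈ {X^GX^G, X^GX^g}

G/I-1 un ·: X^GX^G|X^GX^g
G/I-2 un ·: X^GY
G/II-1 ? I-1×I-2: X^GX^G|X^GX^g
G/II-2 ? ·: X^GY|X^gY
G/III-1 ? II-1×II-2: X^GY|X^gY
⇒ G over [I-1,I-2,II-1,II-2,III-1]: 8 consistent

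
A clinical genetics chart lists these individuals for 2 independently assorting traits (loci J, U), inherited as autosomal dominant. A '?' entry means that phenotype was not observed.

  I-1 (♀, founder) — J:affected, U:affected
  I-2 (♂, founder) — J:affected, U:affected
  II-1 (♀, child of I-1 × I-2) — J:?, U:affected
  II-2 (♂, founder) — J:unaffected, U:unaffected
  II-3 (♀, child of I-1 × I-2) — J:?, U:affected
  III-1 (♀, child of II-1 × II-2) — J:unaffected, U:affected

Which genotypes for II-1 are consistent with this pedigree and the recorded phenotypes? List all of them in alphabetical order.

II-1 ∈ {Jj UU, Jj Uu, jj UU, jj Uu}

J/I-1 aff ·: Jj|JJ
J/I-2 aff ·: Jj|JJ
J/II-1 ? I-1×I-2: jj|Jj
J/II-2 un ·: jj
J/II-3 ? I-1×I-2: jj|Jj|JJ
J/III-1 un II-1×II-2: jj
⇒ J over [I-1,I-2,II-1,II-2,II-3,III-1]: 10 consistent
U/I-1 aff ·: Uu|UU
U/I-2 aff ·: Uu|UU
U/II-1 aff I-1×I-2: Uu|UU
U/II-2 un ·: uu
U/II-3 aff I-1×I-2: Uu|UU
U/III-1 aff II-1×II-2: Uu
⇒ U over [I-1,I-2,II-1,II-2,II-3,III-1]: 13 consistent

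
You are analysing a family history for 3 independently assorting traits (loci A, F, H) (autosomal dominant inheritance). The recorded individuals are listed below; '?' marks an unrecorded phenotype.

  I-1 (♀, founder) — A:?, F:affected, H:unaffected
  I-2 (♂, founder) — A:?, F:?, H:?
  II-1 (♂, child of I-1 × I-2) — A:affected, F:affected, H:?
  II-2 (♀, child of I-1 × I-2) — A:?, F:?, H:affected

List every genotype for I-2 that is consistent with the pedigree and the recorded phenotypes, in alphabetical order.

A/I-1 ? ·: aa|Aa|AA
A/I-2 ? ·: aa|Aa|AA
A/II-1 aff I-1×I-2: Aa|AA
A/II-2 ? I-1×I-2: aa|Aa|AA
⇒ A over [I-1,I-2,II-1,II-2]: 21 consistent
F/I-1 aff ·: Ff|FF
F/I-2 ? ·: ff|Ff|FF
F/II-1 aff I-1×I-2: Ff|FF
F/II-2 ? I-1×I-2: ff|Ff|FF
⇒ F over [I-1,I-2,II-1,II-2]: 18 consistent
H/I-1 un ·: hh
H/I-2 ? ·: Hh|HH
H/II-1 ? I-1×I-2: hh|Hh
H/II-2 aff I-1×I-2: Hh
⇒ H over [I-1,I-2,II-1,II-2]: 3 consistent

I-2 ∈ {AA FF HH, AA FF Hh, AA Ff HH, AA Ff Hh, AA ff HH, AA ff Hh, Aa FF HH, Aa FF Hh, Aa Ff HH, Aa Ff Hh, Aa ff HH, Aa ff Hh, aa FF HH, aa FF Hh, aa Ff HH, aa Ff Hh, aa ff HH, aa ff Hh}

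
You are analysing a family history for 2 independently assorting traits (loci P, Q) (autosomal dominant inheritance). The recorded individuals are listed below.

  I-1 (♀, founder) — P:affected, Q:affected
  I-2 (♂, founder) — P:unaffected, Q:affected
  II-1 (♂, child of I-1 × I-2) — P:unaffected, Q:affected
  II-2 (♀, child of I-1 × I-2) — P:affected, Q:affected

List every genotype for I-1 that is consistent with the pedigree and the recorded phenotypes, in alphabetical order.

I-1 ∈ {Pp QQ, Pp Qq}

P/I-1 aff ·: Pp
P/I-2 un ·: pp
P/II-1 un I-1×I-2: pp
P/II-2 aff I-1×I-2: Pp
⇒ P over [I-1,I-2,II-1,II-2]: 1 consistent
Q/I-1 aff ·: Qq|QQ
Q/I-2 aff ·: Qq|QQ
Q/II-1 aff I-1×I-2: Qq|QQ
Q/II-2 aff I-1×I-2: Qq|QQ
⇒ Q over [I-1,I-2,II-1,II-2]: 13 consistent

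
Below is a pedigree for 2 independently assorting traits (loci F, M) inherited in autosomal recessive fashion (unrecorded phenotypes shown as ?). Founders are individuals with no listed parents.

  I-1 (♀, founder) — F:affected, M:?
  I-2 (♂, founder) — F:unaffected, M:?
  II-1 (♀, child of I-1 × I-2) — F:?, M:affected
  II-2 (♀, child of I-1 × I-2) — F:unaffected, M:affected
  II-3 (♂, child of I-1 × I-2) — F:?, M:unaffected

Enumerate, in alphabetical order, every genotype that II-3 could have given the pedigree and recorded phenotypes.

F/I-1 aff ·: ff
F/I-2 un ·: FF|Ff
F/II-1 ? I-1×I-2: Ff|ff
F/II-2 un I-1×I-2: Ff
F/II-3 ? I-1×I-2: Ff|ff
⇒ F over [I-1,I-2,II-1,II-2,II-3]: 5 consistent
M/I-1 ? ·: Mm|mm
M/I-2 ? ·: Mm|mm
M/II-1 aff I-1×I-2: mm
M/II-2 aff I-1×I-2: mm
M/II-3 un I-1×I-2: MM|Mm
⇒ M over [I-1,I-2,II-1,II-2,II-3]: 4 consistent

II-3 ∈ {Ff MM, Ff Mm, ff MM, ff Mm}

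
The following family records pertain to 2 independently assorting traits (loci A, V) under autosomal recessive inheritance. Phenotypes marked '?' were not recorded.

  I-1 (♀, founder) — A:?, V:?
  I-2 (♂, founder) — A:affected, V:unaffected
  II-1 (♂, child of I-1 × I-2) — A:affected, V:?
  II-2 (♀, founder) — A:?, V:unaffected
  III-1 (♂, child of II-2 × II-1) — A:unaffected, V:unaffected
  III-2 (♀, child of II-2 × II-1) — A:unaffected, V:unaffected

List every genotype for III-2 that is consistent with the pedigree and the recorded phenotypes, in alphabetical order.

III-2 ∈ {Aa VV, Aa Vv}

A/I-1 ? ·: Aa|aa
A/I-2 aff ·: aa
A/II-1 aff I-1×I-2: aa
A/II-2 ? ·: AA|Aa
A/III-1 un II-2×II-1: Aa
A/III-2 un II-2×II-1: Aa
⇒ A over [I-1,I-2,II-1,II-2,III-1,III-2]: 4 consistent
V/I-1 ? ·: VV|Vv|vv
V/I-2 un ·: VV|Vv
V/II-1 ? I-1×I-2: VV|Vv|vv
V/II-2 un ·: VV|Vv
V/III-1 un II-2×II-1: VV|Vv
V/III-2 un II-2×II-1: VV|Vv
⇒ V over [I-1,I-2,II-1,II-2,III-1,III-2]: 64 consistent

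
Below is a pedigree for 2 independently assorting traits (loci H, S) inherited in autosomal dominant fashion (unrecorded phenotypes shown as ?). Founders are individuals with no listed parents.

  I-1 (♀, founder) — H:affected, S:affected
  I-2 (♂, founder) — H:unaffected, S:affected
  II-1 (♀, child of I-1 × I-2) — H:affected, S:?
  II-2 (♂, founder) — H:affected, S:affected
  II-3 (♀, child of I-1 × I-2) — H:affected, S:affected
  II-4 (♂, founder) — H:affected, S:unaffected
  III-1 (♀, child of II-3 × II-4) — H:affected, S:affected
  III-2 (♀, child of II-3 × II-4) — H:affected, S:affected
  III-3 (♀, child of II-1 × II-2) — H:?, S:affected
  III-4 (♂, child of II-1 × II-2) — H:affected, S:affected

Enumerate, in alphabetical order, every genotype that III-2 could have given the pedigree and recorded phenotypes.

H/I-1 aff ·: Hh|HH
H/I-2 un ·: hh
H/II-1 aff I-1×I-2: Hh
H/II-2 aff ·: Hh|HH
H/II-3 aff I-1×I-2: Hh
H/II-4 aff ·: Hh|HH
H/III-1 aff II-3×II-4: Hh|HH
H/III-2 aff II-3×II-4: Hh|HH
H/III-3 ? II-1×II-2: hh|Hh|HH
H/III-4 aff II-1×II-2: Hh|HH
⇒ H over [I-1,I-2,II-1,II-2,II-3,II-4,III-1,III-2,III-3,III-4]: 160 consistent
S/I-1 aff ·: Ss|SS
S/I-2 aff ·: Ss|SS
S/II-1 ? I-1×I-2: ss|Ss|SS
S/II-2 aff ·: Ss|SS
S/II-3 aff I-1×I-2: Ss|SS
S/II-4 un ·: ss
S/III-1 aff II-3×II-4: Ss
S/III-2 aff II-3×II-4: Ss
S/III-3 aff II-1×II-2: Ss|SS
S/III-4 aff II-1×II-2: Ss|SS
⇒ S over [I-1,I-2,II-1,II-2,II-3,II-4,III-1,III-2,III-3,III-4]: 87 consistent

III-2 ∈ {HH Ss, Hh Ss}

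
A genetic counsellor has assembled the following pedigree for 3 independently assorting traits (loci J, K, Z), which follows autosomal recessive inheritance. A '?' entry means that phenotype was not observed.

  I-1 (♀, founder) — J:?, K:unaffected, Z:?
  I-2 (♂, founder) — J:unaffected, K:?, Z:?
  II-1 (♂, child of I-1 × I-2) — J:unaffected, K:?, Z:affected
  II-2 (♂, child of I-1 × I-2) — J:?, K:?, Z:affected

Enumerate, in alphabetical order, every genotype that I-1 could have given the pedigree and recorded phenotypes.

I-1 ∈ {JJ KK Zz, JJ KK zz, JJ Kk Zz, JJ Kk zz, Jj KK Zz, Jj KK zz, Jj Kk Zz, Jj Kk zz, jj KK Zz, jj KK zz, jj Kk Zz, jj Kk zz}

J/I-1 ? ·: JJ|Jj|jj
J/I-2 un ·: JJ|Jj
J/II-1 un I-1×I-2: JJ|Jj
J/II-2 ? I-1×I-2: JJ|Jj|jj
⇒ J over [I-1,I-2,II-1,II-2]: 18 consistent
K/I-1 un ·: KK|Kk
K/I-2 ? ·: KK|Kk|kk
K/II-1 ? I-1×I-2: KK|Kk|kk
K/II-2 ? I-1×I-2: KK|Kk|kk
⇒ K over [I-1,I-2,II-1,II-2]: 23 consistent
Z/I-1 ? ·: Zz|zz
Z/I-2 ? ·: Zz|zz
Z/II-1 aff I-1×I-2: zz
Z/II-2 aff I-1×I-2: zz
⇒ Z over [I-1,I-2,II-1,II-2]: 4 consistent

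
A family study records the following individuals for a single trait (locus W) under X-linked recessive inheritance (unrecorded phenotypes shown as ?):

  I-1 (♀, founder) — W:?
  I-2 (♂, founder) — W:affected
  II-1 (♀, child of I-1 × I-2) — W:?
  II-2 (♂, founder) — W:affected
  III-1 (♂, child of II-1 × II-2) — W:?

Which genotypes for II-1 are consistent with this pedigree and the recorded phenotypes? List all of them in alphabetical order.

W/I-1 ? ·: X^WX^W|X^WX^w|X^wX^w
W/I-2 aff ·: X^wY
W/II-1 ? I-1×I-2: X^WX^w|X^wX^w
W/II-2 aff ·: X^wY
W/III-1 ? II-1×II-2: X^WY|X^wY
⇒ W over [I-1,I-2,II-1,II-2,III-1]: 6 consistent

II-1 ∈ {X^WX^w, X^wX^w}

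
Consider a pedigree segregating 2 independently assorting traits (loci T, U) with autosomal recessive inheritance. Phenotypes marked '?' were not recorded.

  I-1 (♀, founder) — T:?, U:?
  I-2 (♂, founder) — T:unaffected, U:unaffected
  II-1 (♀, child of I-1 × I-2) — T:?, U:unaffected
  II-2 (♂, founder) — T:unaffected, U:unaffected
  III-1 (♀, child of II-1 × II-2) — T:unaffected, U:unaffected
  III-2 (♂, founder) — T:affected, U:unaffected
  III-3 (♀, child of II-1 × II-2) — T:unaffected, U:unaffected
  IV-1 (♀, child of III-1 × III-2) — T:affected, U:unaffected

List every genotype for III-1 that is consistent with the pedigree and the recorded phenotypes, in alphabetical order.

T/I-1 ? ·: TT|Tt|tt
T/I-2 un ·: TT|Tt
T/II-1 ? I-1×I-2: TT|Tt|tt
T/II-2 un ·: TT|Tt
T/III-1 un II-1×II-2: Tt
T/III-2 aff ·: tt
T/III-3 un II-1×II-2: TT|Tt
T/IV-1 aff III-1×III-2: tt
⇒ T over [I-1,I-2,II-1,II-2,III-1,III-2,III-3,IV-1]: 32 consistent
U/I-1 ? ·: UU|Uu|uu
U/I-2 un ·: UU|Uu
U/II-1 un I-1×I-2: UU|Uu
U/II-2 un ·: UU|Uu
U/III-1 un II-1×II-2: UU|Uu
U/III-2 un ·: UU|Uu
U/III-3 un II-1×II-2: UU|Uu
U/IV-1 un III-1×III-2: UU|Uu
⇒ U over [I-1,I-2,II-1,II-2,III-1,III-2,III-3,IV-1]: 208 consistent

III-1 ∈ {Tt UU, Tt Uu}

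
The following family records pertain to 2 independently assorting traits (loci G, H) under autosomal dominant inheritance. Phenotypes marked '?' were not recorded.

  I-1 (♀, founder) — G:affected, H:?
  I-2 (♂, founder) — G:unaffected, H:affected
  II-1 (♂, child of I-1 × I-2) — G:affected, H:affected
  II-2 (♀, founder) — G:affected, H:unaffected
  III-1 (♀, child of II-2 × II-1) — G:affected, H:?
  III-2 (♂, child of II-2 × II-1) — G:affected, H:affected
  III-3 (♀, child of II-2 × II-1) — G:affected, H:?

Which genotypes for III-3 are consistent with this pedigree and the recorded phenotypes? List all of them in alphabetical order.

III-3 ∈ {GG Hh, GG hh, Gg Hh, Gg hh}

G/I-1 aff ·: Gg|GG
G/I-2 un ·: gg
G/II-1 aff I-1×I-2: Gg
G/II-2 aff ·: Gg|GG
G/III-1 aff II-2×II-1: Gg|GG
G/III-2 aff II-2×II-1: Gg|GG
G/III-3 aff II-2×II-1: Gg|GG
⇒ G over [I-1,I-2,II-1,II-2,III-1,III-2,III-3]: 32 consistent
H/I-1 ? ·: hh|Hh|HH
H/I-2 aff ·: Hh|HH
H/II-1 aff I-1×I-2: Hh|HH
H/II-2 un ·: hh
H/III-1 ? II-2×II-1: hh|Hh
H/III-2 aff II-2×II-1: Hh
H/III-3 ? II-2×II-1: hh|Hh
⇒ H over [I-1,I-2,II-1,II-2,III-1,III-2,III-3]: 24 consistent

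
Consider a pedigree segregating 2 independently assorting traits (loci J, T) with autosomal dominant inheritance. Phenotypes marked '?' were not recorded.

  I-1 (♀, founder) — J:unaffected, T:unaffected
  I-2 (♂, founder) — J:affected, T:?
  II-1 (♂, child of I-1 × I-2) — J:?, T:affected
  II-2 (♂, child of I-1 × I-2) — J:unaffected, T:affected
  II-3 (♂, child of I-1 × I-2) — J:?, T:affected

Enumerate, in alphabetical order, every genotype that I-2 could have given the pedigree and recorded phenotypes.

I-2 ∈ {Jj TT, Jj Tt}

J/I-1 un ·: jj
J/I-2 aff ·: Jj
J/II-1 ? I-1×I-2: jj|Jj
J/II-2 un I-1×I-2: jj
J/II-3 ? I-1×I-2: jj|Jj
⇒ J over [I-1,I-2,II-1,II-2,II-3]: 4 consistent
T/I-1 un ·: tt
T/I-2 ? ·: Tt|TT
T/II-1 aff I-1×I-2: Tt
T/II-2 aff I-1×I-2: Tt
T/II-3 aff I-1×I-2: Tt
⇒ T over [I-1,I-2,II-1,II-2,II-3]: 2 consistent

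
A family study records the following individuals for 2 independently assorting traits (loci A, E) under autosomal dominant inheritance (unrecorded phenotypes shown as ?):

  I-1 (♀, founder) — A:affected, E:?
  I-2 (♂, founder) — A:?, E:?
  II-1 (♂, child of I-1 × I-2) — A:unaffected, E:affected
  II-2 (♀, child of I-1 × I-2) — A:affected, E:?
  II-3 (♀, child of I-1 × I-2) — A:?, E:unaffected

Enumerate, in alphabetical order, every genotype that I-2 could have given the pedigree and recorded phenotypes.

I-2 ∈ {Aa Ee, Aa ee, aa Ee, aa ee}

A/I-1 aff ·: Aa
A/I-2 ? ·: aa|Aa
A/II-1 un I-1×I-2: aa
A/II-2 aff I-1×I-2: Aa|AA
A/II-3 ? I-1×I-2: aa|Aa|AA
⇒ A over [I-1,I-2,II-1,II-2,II-3]: 8 consistent
E/I-1 ? ·: ee|Ee
E/I-2 ? ·: ee|Ee
E/II-1 aff I-1×I-2: Ee|EE
E/II-2 ? I-1×I-2: ee|Ee|EE
E/II-3 un I-1×I-2: ee
⇒ E over [I-1,I-2,II-1,II-2,II-3]: 10 consistent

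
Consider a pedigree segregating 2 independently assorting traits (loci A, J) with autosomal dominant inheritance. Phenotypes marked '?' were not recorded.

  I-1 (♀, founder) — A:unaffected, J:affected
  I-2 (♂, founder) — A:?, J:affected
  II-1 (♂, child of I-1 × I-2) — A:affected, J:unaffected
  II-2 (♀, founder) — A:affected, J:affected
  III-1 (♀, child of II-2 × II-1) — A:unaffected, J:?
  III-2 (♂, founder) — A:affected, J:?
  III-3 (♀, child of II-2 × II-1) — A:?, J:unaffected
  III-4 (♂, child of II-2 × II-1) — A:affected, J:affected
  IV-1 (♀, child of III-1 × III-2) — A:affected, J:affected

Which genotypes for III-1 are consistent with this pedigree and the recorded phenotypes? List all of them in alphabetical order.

III-1 ∈ {aa Jj, aa jj}

A/I-1 un ·: aa
A/I-2 ? ·: Aa|AA
A/II-1 aff I-1×I-2: Aa
A/II-2 aff ·: Aa
A/III-1 un II-2×II-1: aa
A/III-2 aff ·: Aa|AA
A/III-3 ? II-2×II-1: aa|Aa|AA
A/III-4 aff II-2×II-1: Aa|AA
A/IV-1 aff III-1×III-2: Aa
⇒ A over [I-1,I-2,II-1,II-2,III-1,III-2,III-3,III-4,IV-1]: 24 consistent
J/I-1 aff ·: Jj
J/I-2 aff ·: Jj
J/II-1 un I-1×I-2: jj
J/II-2 aff ·: Jj
J/III-1 ? II-2×II-1: jj|Jj
J/III-2 ? ·: jj|Jj|JJ
J/III-3 un II-2×II-1: jj
J/III-4 aff II-2×II-1: Jj
J/IV-1 aff III-1×III-2: Jj|JJ
⇒ J over [I-1,I-2,II-1,II-2,III-1,III-2,III-3,III-4,IV-1]: 7 consistent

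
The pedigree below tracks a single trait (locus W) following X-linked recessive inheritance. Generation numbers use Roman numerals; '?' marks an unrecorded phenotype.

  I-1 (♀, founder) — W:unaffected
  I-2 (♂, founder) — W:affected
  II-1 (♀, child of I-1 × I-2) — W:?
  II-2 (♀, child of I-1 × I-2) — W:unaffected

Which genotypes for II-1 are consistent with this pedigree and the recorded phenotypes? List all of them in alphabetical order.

II-1 ∈ {X^WX^w, X^wX^w}

W/I-1 un ·: X^WX^W|X^WX^w
W/I-2 aff ·: X^wY
W/II-1 ? I-1×I-2: X^WX^w|X^wX^w
W/II-2 un I-1×I-2: X^WX^w
⇒ W over [I-1,I-2,II-1,II-2]: 3 consistent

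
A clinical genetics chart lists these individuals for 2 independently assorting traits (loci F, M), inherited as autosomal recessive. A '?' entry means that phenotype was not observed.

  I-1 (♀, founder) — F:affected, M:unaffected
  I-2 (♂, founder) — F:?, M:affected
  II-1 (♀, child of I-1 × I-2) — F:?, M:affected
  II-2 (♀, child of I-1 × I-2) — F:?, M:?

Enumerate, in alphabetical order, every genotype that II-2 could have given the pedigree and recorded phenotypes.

F/I-1 aff ·: ff
F/I-2 ? ·: FF|Ff|ff
F/II-1 ? I-1×I-2: Ff|ff
F/II-2 ? I-1×I-2: Ff|ff
⇒ F over [I-1,I-2,II-1,II-2]: 6 consistent
M/I-1 un ·: Mm
M/I-2 aff ·: mm
M/II-1 aff I-1×I-2: mm
M/II-2 ? I-1×I-2: Mm|mm
⇒ M over [I-1,I-2,II-1,II-2]: 2 consistent

II-2 ∈ {Ff Mm, Ff mm, ff Mm, ff mm}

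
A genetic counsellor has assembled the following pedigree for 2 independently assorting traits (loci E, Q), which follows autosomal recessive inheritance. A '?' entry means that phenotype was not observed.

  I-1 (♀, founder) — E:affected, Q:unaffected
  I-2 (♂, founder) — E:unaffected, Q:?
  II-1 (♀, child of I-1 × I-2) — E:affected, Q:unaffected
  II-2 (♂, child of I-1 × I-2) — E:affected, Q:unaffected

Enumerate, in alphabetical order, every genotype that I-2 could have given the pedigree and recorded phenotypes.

E/I-1 aff ·: ee
E/I-2 un ·: Ee
E/II-1 aff I-1×I-2: ee
E/II-2 aff I-1×I-2: ee
⇒ E over [I-1,I-2,II-1,II-2]: 1 consistent
Q/I-1 un ·: QQ|Qq
Q/I-2 ? ·: QQ|Qq|qq
Q/II-1 un I-1×I-2: QQ|Qq
Q/II-2 un I-1×I-2: QQ|Qq
⇒ Q over [I-1,I-2,II-1,II-2]: 15 consistent

I-2 ∈ {Ee QQ, Ee Qq, Ee qq}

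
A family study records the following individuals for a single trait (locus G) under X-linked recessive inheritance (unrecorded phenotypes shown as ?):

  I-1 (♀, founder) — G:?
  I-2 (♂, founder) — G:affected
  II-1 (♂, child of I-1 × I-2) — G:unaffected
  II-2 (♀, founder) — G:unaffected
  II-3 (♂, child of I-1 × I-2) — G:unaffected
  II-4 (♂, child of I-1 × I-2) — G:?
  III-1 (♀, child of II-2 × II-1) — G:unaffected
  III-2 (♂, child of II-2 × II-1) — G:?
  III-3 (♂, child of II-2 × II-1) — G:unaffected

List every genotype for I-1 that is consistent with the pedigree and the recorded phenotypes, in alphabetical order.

I-1 ∈ {X^GX^G, X^GX^g}

G/I-1 ? ·: X^GX^G|X^GX^g
G/I-2 aff ·: X^gY
G/II-1 un I-1×I-2: X^GY
G/II-2 un ·: X^GX^G|X^GX^g
G/II-3 un I-1×I-2: X^GY
G/II-4 ? I-1×I-2: X^GY|X^gY
G/III-1 un II-2×II-1: X^GX^G|X^GX^g
G/III-2 ? II-2×II-1: X^GY|X^gY
G/III-3 un II-2×II-1: X^GY
⇒ G over [I-1,I-2,II-1,II-2,II-3,II-4,III-1,III-2,III-3]: 15 consistent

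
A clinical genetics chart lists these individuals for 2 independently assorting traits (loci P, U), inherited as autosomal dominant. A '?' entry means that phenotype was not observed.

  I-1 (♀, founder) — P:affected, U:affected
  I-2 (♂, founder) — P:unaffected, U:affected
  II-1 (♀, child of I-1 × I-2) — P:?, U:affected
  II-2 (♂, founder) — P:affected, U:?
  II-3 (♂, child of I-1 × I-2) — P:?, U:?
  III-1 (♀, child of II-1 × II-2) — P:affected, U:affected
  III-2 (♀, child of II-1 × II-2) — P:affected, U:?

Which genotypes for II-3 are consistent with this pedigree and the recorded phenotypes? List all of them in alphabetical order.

P/I-1 aff ·: Pp|PP
P/I-2 un ·: pp
P/II-1 ? I-1×I-2: pp|Pp
P/II-2 aff ·: Pp|PP
P/II-3 ? I-1×I-2: pp|Pp
P/III-1 aff II-1×II-2: Pp|PP
P/III-2 aff II-1×II-2: Pp|PP
⇒ P over [I-1,I-2,II-1,II-2,II-3,III-1,III-2]: 28 consistent
U/I-1 aff ·: Uu|UU
U/I-2 aff ·: Uu|UU
U/II-1 aff I-1×I-2: Uu|UU
U/II-2 ? ·: uu|Uu|UU
U/II-3 ? I-1×I-2: uu|Uu|UU
U/III-1 aff II-1×II-2: Uu|UU
U/III-2 ? II-1×II-2: uu|Uu|UU
⇒ U over [I-1,I-2,II-1,II-2,II-3,III-1,III-2]: 132 consistent

II-3 ∈ {Pp UU, Pp Uu, Pp uu, pp UU, pp Uu, pp uu}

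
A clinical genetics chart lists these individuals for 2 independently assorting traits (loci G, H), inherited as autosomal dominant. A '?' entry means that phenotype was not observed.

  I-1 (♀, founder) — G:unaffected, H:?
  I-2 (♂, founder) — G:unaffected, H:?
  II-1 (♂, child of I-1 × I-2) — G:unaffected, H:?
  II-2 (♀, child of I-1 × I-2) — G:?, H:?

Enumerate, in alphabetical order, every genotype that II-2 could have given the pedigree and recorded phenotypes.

II-2 ∈ {gg HH, gg Hh, gg hh}

G/I-1 un ·: gg
G/I-2 un ·: gg
G/II-1 un I-1×I-2: gg
G/II-2 ? I-1×I-2: gg
⇒ G over [I-1,I-2,II-1,II-2]: 1 consistent
H/I-1 ? ·: hh|Hh|HH
H/I-2 ? ·: hh|Hh|HH
H/II-1 ? I-1×I-2: hh|Hh|HH
H/II-2 ? I-1×I-2: hh|Hh|HH
⇒ H over [I-1,I-2,II-1,II-2]: 29 consistent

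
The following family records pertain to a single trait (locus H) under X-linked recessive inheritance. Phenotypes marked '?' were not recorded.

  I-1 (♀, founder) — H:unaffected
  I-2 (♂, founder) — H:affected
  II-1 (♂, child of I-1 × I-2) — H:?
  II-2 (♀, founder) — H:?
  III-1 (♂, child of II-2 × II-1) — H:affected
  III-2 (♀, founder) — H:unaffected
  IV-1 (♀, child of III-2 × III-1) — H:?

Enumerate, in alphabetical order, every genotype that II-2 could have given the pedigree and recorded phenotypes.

H/I-1 un ·: X^HX^H|X^HX^h
H/I-2 aff ·: X^hY
H/II-1 ? I-1×I-2: X^HY|X^hY
H/II-2 ? ·: X^HX^h|X^hX^h
H/III-1 aff II-2×II-1: X^hY
H/III-2 un ·: X^HX^H|X^HX^h
H/IV-1 ? III-2×III-1: X^HX^h|X^hX^h
⇒ H over [I-1,I-2,II-1,II-2,III-1,III-2,IV-1]: 18 consistent

II-2 ∈ {X^HX^h, X^hX^h}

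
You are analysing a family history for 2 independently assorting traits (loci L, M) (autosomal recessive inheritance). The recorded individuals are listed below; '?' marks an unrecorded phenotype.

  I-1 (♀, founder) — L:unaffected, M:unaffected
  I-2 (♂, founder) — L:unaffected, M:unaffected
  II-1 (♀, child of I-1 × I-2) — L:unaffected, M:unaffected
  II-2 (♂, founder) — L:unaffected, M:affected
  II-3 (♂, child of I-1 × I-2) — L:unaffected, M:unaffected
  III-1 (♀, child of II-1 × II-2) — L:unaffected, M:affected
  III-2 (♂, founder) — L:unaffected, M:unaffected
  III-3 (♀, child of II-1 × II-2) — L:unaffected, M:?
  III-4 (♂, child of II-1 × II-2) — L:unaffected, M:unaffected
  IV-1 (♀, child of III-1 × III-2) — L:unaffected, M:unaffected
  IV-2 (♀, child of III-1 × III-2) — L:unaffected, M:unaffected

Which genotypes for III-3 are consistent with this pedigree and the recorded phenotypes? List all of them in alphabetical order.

III-3 ∈ {LL Mm, LL mm, Ll Mm, Ll mm}

L/I-1 un ·: LL|Ll
L/I-2 un ·: LL|Ll
L/II-1 un I-1×I-2: LL|Ll
L/II-2 un ·: LL|Ll
L/II-3 un I-1×I-2: LL|Ll
L/III-1 un II-1×II-2: LL|Ll
L/III-2 un ·: LL|Ll
L/III-3 un II-1×II-2: LL|Ll
L/III-4 un II-1×II-2: LL|Ll
L/IV-1 un III-1×III-2: LL|Ll
L/IV-2 un III-1×III-2: LL|Ll
⇒ L over [I-1,I-2,II-1,II-2,II-3,III-1,III-2,III-3,III-4,IV-1,IV-2]: 1023 consistent
M/I-1 un ·: MM|Mm
M/I-2 un ·: MM|Mm
M/II-1 un I-1×I-2: Mm
M/II-2 aff ·: mm
M/II-3 un I-1×I-2: MM|Mm
M/III-1 aff II-1×II-2: mm
M/III-2 un ·: MM|Mm
M/III-3 ? II-1×II-2: Mm|mm
M/III-4 un II-1×II-2: Mm
M/IV-1 un III-1×III-2: Mm
M/IV-2 un III-1×III-2: Mm
⇒ M over [I-1,I-2,II-1,II-2,II-3,III-1,III-2,III-3,III-4,IV-1,IV-2]: 24 consistent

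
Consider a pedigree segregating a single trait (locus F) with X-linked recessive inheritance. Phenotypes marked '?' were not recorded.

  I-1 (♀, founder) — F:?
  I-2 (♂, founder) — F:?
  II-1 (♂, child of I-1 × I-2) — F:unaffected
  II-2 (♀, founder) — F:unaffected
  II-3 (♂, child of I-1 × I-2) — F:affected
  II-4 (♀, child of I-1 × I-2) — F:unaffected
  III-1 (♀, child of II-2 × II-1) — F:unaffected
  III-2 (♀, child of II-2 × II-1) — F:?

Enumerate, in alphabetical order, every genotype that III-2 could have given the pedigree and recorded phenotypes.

F/I-1 ? ·: X^FX^f
F/I-2 ? ·: X^FY|X^fY
F/II-1 un I-1×I-2: X^FY
F/II-2 un ·: X^FX^F|X^FX^f
F/II-3 aff I-1×I-2: X^fY
F/II-4 un I-1×I-2: X^FX^F|X^FX^f
F/III-1 un II-2×II-1: X^FX^F|X^FX^f
F/III-2 ? II-2×II-1: X^FX^F|X^FX^f
⇒ F over [I-1,I-2,II-1,II-2,II-3,II-4,III-1,III-2]: 15 consistent

III-2 ∈ {X^FX^F, X^FX^f}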